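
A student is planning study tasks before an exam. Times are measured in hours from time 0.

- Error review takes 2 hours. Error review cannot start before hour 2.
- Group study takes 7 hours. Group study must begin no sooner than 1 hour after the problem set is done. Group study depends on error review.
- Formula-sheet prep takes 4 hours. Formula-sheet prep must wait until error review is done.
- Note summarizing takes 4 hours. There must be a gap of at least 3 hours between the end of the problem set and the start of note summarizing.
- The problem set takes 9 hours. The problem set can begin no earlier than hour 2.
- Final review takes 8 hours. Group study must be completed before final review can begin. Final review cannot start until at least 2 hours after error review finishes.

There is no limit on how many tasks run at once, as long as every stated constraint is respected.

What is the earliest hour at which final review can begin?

19

Error review cannot begin until its own release at hour 2. It runs from hour 2 to 2 + 2 = hour 4.
The problem set waits on its own release at hour 2, so it starts at hour 2 and finishes at 2 + 9 = hour 11.
Group study has to wait for the problem set (finishes hour 11, plus 1-hour gap → hour 12); error review (finishes hour 4). The latest of these is hour 12, so group study runs hour 12 to 12 + 7 = hour 19.
Final review waits on group study (finishes hour 19); error review (finishes hour 4, plus 2-hour gap → hour 6). The latest of these is hour 19, which is the earliest final review can start.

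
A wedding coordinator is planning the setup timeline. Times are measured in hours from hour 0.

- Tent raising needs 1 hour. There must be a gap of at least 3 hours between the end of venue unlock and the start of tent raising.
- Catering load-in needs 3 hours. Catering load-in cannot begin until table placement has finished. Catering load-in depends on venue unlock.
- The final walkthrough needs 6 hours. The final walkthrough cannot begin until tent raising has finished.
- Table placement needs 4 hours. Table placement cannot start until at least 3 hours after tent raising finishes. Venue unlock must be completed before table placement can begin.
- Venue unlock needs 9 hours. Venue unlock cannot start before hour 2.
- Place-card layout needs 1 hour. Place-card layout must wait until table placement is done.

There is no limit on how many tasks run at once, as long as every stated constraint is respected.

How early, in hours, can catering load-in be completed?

25

Venue unlock cannot begin until its own release at hour 2. It runs from hour 2 to 2 + 9 = hour 11.
After venue unlock (finishes hour 11, plus 3-hour gap → hour 14), tent raising can start at hour 14 and finishes at hour 15.
Table placement needs all of tent raising (finishes hour 15, plus 3-hour gap → hour 18); venue unlock (finishes hour 11). That puts its earliest start at hour 18; it finishes at 18 + 4 = hour 22.
For catering load-in: table placement (finishes hour 22); venue unlock (finishes hour 11). Taking the maximum gives a start of hour 22, and it finishes at 22 + 3 = hour 25.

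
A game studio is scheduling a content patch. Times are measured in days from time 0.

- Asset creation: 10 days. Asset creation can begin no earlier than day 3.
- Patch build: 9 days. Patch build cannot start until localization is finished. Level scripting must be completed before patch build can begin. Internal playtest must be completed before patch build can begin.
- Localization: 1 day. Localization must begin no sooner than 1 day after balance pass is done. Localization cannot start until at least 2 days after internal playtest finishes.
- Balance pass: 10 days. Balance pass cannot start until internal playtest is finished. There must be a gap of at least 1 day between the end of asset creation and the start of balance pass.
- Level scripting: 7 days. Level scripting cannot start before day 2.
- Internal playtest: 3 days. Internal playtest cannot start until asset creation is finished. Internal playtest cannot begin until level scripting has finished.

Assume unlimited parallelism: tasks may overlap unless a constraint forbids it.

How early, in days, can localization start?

27

Level scripting cannot begin until its own release at day 2. It runs from day 2 to 2 + 7 = day 9.
Asset creation waits on its own release at day 3, so it starts at day 3 and finishes at 3 + 10 = day 13.
Internal playtest needs all of asset creation (finishes day 13); level scripting (finishes day 9). That puts its earliest start at day 13; it finishes at 13 + 3 = day 16.
For balance pass: internal playtest (finishes day 16); asset creation (finishes day 13, plus 1-day gap → day 14). Taking the maximum gives a start of day 16, and it finishes at 16 + 10 = day 26.
Localization waits on balance pass (finishes day 26, plus 1-day gap → day 27); internal playtest (finishes day 16, plus 2-day gap → day 18). The latest of these is day 27, which is the earliest localization can start.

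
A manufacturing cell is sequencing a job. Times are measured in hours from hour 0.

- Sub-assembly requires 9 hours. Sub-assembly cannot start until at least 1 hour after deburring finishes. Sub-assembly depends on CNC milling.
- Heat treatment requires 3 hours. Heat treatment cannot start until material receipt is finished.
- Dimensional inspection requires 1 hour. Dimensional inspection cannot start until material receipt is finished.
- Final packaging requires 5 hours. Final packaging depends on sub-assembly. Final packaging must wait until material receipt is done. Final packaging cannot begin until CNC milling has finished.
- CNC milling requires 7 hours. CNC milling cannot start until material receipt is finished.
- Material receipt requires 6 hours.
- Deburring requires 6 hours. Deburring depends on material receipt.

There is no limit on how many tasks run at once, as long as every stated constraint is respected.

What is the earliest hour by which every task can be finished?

27

Material receipt can start immediately at hour 0; it finishes at hour 6.
After material receipt (finishes hour 6), dimensional inspection can start at hour 6 and finishes at hour 7.
Heat treatment waits on material receipt (finishes hour 6), so it starts at hour 6 and finishes at 6 + 3 = hour 9.
After material receipt (finishes hour 6), CNC milling can start at hour 6 and finishes at hour 13.
Deburring waits on material receipt (finishes hour 6), so it starts at hour 6 and finishes at 6 + 6 = hour 12.
Sub-assembly needs all of deburring (finishes hour 12, plus 1-hour gap → hour 13); CNC milling (finishes hour 13). That puts its earliest start at hour 13; it finishes at 13 + 9 = hour 22.
Final packaging has to wait for sub-assembly (finishes hour 22); material receipt (finishes hour 6); CNC milling (finishes hour 13). The latest of these is hour 22, so final packaging runs hour 22 to 22 + 5 = hour 27.
All tasks are finished once the last one completes. Finish times: Material receipt at 6, Deburring at 12, CNC milling at 13, Heat treatment at 9, Dimensional inspection at 7, Sub-assembly at 22, Final packaging at 27. The latest is hour 27.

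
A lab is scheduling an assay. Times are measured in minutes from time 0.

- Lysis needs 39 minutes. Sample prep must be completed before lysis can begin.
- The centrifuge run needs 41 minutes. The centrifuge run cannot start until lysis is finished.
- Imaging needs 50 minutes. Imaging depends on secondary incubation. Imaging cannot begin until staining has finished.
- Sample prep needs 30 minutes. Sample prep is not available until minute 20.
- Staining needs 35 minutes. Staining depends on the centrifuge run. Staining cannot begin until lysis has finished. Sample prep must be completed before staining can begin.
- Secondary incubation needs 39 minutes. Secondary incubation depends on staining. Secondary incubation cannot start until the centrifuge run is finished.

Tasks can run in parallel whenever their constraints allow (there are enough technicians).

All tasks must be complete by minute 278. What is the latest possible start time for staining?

154

Nothing follows imaging; the deadline of minute 278 is its only limit. It must start by 278 − 50 = minute 228.
Secondary incubation feeds into imaging (must start by minute 228); so secondary incubation must finish by minute 228 and therefore start by minute 189.
Staining has several dependents: secondary incubation (must start by minute 189); imaging (must start by minute 228). The earliest of those limits is minute 189, so staining must start by 189 − 35 = minute 154.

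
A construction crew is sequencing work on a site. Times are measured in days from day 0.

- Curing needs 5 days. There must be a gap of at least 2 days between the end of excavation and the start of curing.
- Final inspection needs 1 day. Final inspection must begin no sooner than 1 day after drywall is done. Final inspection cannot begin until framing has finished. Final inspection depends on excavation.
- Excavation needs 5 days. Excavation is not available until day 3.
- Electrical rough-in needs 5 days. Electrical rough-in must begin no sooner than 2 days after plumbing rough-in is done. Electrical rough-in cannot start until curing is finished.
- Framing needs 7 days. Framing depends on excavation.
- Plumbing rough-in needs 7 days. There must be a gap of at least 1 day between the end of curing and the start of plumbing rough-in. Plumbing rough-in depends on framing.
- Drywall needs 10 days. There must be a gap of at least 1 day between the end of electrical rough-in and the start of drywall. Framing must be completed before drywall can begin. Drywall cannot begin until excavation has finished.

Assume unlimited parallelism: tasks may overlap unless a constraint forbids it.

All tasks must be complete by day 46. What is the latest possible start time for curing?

13

To finish by day 46, final inspection (duration 1) must start no later than day 45.
Since final inspection (must start by day 45, minus 1-day gap → day 44) depends on it, drywall must finish by day 44. Backing off its 10-day duration gives a latest start of day 34.
Electrical rough-in must finish before drywall (must start by day 34, minus 1-day gap → day 33). With a 5-day duration, electrical rough-in must start by 33 − 5 = day 28.
Plumbing rough-in has to be done before electrical rough-in (must start by day 28, minus 2-day gap → day 26). That means finishing by day 26, i.e. starting by 26 − 7 = day 19.
Curing has several dependents: plumbing rough-in (must start by day 19, minus 1-day gap → day 18); electrical rough-in (must start by day 28). The earliest of those limits is day 18, so curing must start by 18 − 5 = day 13.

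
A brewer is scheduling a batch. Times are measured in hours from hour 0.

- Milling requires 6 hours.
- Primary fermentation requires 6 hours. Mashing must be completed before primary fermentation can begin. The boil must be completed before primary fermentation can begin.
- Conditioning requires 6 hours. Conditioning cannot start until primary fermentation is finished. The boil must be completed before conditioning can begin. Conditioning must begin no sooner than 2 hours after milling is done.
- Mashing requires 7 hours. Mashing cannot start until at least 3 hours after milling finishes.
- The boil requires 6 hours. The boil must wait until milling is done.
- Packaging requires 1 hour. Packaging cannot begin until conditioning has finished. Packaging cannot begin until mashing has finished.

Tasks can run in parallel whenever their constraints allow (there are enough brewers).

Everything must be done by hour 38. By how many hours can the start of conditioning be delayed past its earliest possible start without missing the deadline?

Milling can start immediately at hour 0; it finishes at hour 6.
The boil waits on milling (finishes hour 6), so it starts at hour 6 and finishes at 6 + 6 = hour 12.
Mashing waits on milling (finishes hour 6, plus 3-hour gap → hour 9), so it starts at hour 9 and finishes at 9 + 7 = hour 16.
Primary fermentation needs all of mashing (finishes hour 16); the boil (finishes hour 12). That puts its earliest start at hour 16; it finishes at 16 + 6 = hour 22.
For conditioning: primary fermentation (finishes hour 22); the boil (finishes hour 12); milling (finishes hour 6, plus 2-hour gap → hour 8). Taking the maximum gives a start of hour 22, and it finishes at 22 + 6 = hour 28.

Working backward from the deadline:
Packaging has no dependents, so it just needs to finish by hour 38. Starting by 38 − 1 = hour 37 achieves that.
Since packaging (must start by hour 37) depends on it, conditioning must finish by hour 37. Backing off its 6-hour duration gives a latest start of hour 31.
So conditioning can start as early as hour 22 and as late as hour 31, giving 31 − 22 = 9 hours of slack.

9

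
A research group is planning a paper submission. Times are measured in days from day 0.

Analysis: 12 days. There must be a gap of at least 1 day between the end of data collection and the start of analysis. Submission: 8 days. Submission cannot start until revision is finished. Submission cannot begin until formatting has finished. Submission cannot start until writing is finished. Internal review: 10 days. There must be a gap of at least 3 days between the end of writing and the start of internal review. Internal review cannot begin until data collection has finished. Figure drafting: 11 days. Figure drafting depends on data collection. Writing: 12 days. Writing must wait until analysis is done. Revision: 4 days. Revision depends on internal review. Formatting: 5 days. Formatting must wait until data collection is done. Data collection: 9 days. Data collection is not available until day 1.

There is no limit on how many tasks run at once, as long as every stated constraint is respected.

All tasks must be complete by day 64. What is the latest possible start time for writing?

27

Nothing follows submission; the deadline of day 64 is its only limit. It must start by 64 − 8 = day 56.
Revision has to be done before submission (must start by day 56). That means finishing by day 56, i.e. starting by 56 − 4 = day 52.
Internal review must finish before revision (must start by day 52). With a 10-day duration, internal review must start by 52 − 10 = day 42.
Writing must finish in time for internal review (must start by day 42, minus 3-day gap → day 39); submission (must start by day 56). The tightest is day 39, so writing must start by 39 − 12 = day 27.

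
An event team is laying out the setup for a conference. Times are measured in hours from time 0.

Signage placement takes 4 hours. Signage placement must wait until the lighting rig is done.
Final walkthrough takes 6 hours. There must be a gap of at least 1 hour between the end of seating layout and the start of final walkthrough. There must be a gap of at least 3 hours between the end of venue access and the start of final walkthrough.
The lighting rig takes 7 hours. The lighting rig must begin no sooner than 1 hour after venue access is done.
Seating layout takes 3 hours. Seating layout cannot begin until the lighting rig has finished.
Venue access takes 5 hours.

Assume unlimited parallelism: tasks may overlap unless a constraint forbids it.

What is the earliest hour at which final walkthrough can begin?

17

Nothing blocks venue access, so it runs from hour 0 to hour 5.
After venue access (finishes hour 5, plus 1-hour gap → hour 6), the lighting rig can start at hour 6 and finishes at hour 13.
Seating layout cannot begin until the lighting rig (finishes hour 13). It runs from hour 13 to 13 + 3 = hour 16.
Final walkthrough waits on seating layout (finishes hour 16, plus 1-hour gap → hour 17); venue access (finishes hour 5, plus 3-hour gap → hour 8). The latest of these is hour 17, which is the earliest final walkthrough can start.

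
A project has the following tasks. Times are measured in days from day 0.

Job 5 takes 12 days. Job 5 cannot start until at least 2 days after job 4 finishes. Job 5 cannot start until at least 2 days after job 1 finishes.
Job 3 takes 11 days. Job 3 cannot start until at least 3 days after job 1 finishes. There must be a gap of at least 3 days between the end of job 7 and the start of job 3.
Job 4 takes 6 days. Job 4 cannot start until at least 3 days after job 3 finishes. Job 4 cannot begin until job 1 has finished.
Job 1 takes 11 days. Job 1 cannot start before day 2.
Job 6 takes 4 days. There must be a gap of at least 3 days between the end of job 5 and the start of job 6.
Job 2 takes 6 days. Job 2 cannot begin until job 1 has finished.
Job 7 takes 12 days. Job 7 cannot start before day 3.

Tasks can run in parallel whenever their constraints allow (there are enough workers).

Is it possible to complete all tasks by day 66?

After its own release at day 3, job 7 can start at day 3 and finishes at day 15.
Job 1 cannot begin until its own release at day 2. It runs from day 2 to 2 + 11 = day 13.
For job 3: job 1 (finishes day 13, plus 3-day gap → day 16); job 7 (finishes day 15, plus 3-day gap → day 18). Taking the maximum gives a start of day 18, and it finishes at 18 + 11 = day 29.
For job 4: job 3 (finishes day 29, plus 3-day gap → day 32); job 1 (finishes day 13). Taking the maximum gives a start of day 32, and it finishes at 32 + 6 = day 38.
For job 5: job 4 (finishes day 38, plus 2-day gap → day 40); job 1 (finishes day 13, plus 2-day gap → day 15). Taking the maximum gives a start of day 40, and it finishes at 40 + 12 = day 52.
After job 5 (finishes day 52, plus 3-day gap → day 55), job 6 can start at day 55 and finishes at day 59.
After job 1 (finishes day 13), job 2 can start at day 13 and finishes at day 19.
Every task is finished by day 59, which is no later than the deadline of 66, so the schedule is feasible.

Yes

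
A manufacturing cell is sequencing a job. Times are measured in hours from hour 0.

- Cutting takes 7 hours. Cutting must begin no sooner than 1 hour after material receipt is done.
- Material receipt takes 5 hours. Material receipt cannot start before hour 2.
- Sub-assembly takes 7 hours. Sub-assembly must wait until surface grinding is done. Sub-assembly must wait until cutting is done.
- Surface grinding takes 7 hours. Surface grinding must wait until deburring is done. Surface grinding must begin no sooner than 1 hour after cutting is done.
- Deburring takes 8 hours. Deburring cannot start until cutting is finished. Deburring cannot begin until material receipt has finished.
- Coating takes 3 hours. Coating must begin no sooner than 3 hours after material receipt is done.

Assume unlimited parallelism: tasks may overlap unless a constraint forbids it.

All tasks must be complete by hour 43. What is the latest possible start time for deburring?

21

Sub-assembly must finish by hour 43; it takes 7 hours, so it must start by 43 − 7 = hour 36.
Surface grinding feeds into sub-assembly (must start by hour 36); so surface grinding must finish by hour 36 and therefore start by hour 29.
Deburring feeds into surface grinding (must start by hour 29); so deburring must finish by hour 29 and therefore start by hour 21.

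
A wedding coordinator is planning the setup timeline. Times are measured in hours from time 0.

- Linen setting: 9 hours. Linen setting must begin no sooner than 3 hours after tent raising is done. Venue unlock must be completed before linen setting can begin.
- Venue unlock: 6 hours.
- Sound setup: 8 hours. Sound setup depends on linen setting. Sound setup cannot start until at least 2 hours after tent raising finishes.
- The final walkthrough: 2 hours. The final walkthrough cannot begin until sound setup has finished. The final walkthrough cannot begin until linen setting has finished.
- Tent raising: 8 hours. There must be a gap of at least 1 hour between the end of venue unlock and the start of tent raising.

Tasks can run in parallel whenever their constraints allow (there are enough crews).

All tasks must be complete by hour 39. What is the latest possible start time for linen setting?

Nothing follows the final walkthrough; the deadline of hour 39 is its only limit. It must start by 39 − 2 = hour 37.
Since the final walkthrough (must start by hour 37) depends on it, sound setup must finish by hour 37. Backing off its 8-hour duration gives a latest start of hour 29.
Linen setting feeds sound setup (must start by hour 29); the final walkthrough (must start by hour 37). Taking the minimum, linen setting must finish by hour 29 and start by 29 − 9 = hour 20.

20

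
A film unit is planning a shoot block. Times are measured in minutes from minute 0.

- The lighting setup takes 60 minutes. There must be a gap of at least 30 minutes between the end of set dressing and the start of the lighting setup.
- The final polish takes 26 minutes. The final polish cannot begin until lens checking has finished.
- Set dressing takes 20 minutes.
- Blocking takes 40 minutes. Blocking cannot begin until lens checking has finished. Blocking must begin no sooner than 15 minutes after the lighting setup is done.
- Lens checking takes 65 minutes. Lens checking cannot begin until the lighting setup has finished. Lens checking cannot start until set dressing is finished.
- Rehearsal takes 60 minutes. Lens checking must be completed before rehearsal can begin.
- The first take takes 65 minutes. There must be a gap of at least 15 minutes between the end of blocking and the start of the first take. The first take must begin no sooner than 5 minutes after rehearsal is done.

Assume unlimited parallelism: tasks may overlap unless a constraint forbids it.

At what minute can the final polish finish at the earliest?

Nothing blocks set dressing, so it runs from minute 0 to minute 20.
After set dressing (finishes minute 20, plus 30-minute gap → minute 50), the lighting setup can start at minute 50 and finishes at minute 110.
For lens checking: the lighting setup (finishes minute 110); set dressing (finishes minute 20). Taking the maximum gives a start of minute 110, and it finishes at 110 + 65 = minute 175.
The final polish cannot begin until lens checking (finishes minute 175). It runs from minute 175 to 175 + 26 = minute 201.

201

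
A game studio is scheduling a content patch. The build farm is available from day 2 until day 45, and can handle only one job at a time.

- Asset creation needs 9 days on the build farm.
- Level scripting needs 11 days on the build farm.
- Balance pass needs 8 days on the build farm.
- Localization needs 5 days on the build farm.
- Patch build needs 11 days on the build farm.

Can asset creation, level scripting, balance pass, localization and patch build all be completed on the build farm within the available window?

The build farm window is 45 − 2 = 43 days.
Running back to back, the jobs need 9 + 11 + 8 + 5 + 11 = 44 days on the build farm.
Since 44 > 43, they cannot all fit.

No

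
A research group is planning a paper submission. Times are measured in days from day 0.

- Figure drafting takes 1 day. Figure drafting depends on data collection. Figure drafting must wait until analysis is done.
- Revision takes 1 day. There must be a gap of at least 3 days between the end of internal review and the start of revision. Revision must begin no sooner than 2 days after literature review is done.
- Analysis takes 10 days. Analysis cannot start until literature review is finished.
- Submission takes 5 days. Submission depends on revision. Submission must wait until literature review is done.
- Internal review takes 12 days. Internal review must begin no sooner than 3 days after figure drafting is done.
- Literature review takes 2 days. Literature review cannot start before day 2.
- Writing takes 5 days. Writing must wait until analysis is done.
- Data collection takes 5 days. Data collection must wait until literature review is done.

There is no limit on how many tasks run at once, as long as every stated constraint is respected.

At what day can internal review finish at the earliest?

30

Literature review cannot begin until its own release at day 2. It runs from day 2 to 2 + 2 = day 4.
Analysis waits on literature review (finishes day 4), so it starts at day 4 and finishes at 4 + 10 = day 14.
Data collection cannot begin until literature review (finishes day 4). It runs from day 4 to 4 + 5 = day 9.
Figure drafting needs all of data collection (finishes day 9); analysis (finishes day 14). That puts its earliest start at day 14; it finishes at 14 + 1 = day 15.
Internal review cannot begin until figure drafting (finishes day 15, plus 3-day gap → day 18). It runs from day 18 to 18 + 12 = day 30.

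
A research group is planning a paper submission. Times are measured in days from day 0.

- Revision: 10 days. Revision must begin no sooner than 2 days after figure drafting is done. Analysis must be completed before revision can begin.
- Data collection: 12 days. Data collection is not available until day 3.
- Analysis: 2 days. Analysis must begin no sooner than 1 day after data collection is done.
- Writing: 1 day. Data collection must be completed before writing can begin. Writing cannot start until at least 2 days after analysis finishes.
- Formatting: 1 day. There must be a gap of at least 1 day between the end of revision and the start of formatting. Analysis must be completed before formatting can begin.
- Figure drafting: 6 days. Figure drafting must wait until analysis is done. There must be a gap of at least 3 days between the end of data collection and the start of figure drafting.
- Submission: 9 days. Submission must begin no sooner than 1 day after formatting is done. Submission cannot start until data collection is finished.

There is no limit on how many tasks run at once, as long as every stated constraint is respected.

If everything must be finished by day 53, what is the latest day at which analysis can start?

21

Submission must finish by day 53; it takes 9 days, so it must start by 53 − 9 = day 44.
Formatting has to be done before submission (must start by day 44, minus 1-day gap → day 43). That means finishing by day 43, i.e. starting by 43 − 1 = day 42.
Revision must finish before formatting (must start by day 42, minus 1-day gap → day 41). With a 10-day duration, revision must start by 41 − 10 = day 31.
Figure drafting must finish before revision (must start by day 31, minus 2-day gap → day 29). With a 6-day duration, figure drafting must start by 29 − 6 = day 23.
To finish by day 53, writing (duration 1) must start no later than day 52.
Analysis has several dependents: figure drafting (must start by day 23); writing (must start by day 52, minus 2-day gap → day 50); revision (must start by day 31); formatting (must start by day 42). The earliest of those limits is day 23, so analysis must start by 23 − 2 = day 21.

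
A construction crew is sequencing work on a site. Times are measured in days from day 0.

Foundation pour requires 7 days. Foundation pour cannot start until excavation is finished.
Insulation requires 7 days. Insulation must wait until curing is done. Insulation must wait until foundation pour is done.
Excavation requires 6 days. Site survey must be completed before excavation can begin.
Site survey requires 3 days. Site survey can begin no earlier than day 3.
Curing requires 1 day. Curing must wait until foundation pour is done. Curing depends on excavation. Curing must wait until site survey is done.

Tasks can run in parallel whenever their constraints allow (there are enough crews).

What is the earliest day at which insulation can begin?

20

Site survey waits on its own release at day 3, so it starts at day 3 and finishes at 3 + 3 = day 6.
Excavation waits on site survey (finishes day 6), so it starts at day 6 and finishes at 6 + 6 = day 12.
Foundation pour cannot begin until excavation (finishes day 12). It runs from day 12 to 12 + 7 = day 19.
For curing: foundation pour (finishes day 19); excavation (finishes day 12); site survey (finishes day 6). Taking the maximum gives a start of day 19, and it finishes at 19 + 1 = day 20.
Insulation waits on curing (finishes day 20); foundation pour (finishes day 19). The latest of these is day 20, which is the earliest insulation can start.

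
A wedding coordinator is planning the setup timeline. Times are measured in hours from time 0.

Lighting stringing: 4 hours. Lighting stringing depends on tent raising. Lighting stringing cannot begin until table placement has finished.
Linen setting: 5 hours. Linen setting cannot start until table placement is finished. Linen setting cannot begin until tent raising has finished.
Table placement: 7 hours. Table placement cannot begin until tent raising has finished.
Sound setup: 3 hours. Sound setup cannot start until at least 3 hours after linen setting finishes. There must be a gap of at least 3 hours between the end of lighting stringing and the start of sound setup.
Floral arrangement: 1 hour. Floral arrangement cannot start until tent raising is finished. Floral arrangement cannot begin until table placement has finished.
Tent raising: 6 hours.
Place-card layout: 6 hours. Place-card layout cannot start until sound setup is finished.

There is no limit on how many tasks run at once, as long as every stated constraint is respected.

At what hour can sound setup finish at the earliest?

24

Nothing blocks tent raising, so it runs from hour 0 to hour 6.
Table placement cannot begin until tent raising (finishes hour 6). It runs from hour 6 to 6 + 7 = hour 13.
Lighting stringing cannot start until tent raising (finishes hour 6); table placement (finishes hour 13). The controlling bound is hour 13, so lighting stringing finishes at 13 + 4 = hour 17.
Linen setting has to wait for table placement (finishes hour 13); tent raising (finishes hour 6). The latest of these is hour 13, so linen setting runs hour 13 to 13 + 5 = hour 18.
Sound setup has to wait for linen setting (finishes hour 18, plus 3-hour gap → hour 21); lighting stringing (finishes hour 17, plus 3-hour gap → hour 20). The latest of these is hour 21, so sound setup runs hour 21 to 21 + 3 = hour 24.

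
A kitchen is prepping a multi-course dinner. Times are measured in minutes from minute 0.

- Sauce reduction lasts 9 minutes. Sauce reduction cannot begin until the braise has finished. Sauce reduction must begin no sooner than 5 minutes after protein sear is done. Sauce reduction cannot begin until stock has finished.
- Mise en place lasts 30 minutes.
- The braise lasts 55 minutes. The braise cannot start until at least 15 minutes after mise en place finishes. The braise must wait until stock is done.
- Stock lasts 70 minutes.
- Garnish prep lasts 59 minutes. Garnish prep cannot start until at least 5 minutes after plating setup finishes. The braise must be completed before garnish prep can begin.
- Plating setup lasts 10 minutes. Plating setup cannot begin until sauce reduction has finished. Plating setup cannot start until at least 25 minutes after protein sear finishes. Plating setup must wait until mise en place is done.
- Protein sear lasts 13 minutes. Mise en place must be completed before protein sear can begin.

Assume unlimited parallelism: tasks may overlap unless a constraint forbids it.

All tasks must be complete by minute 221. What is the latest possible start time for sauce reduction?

138

Garnish prep has no dependents, so it just needs to finish by minute 221. Starting by 221 − 59 = minute 162 achieves that.
Plating setup has to be done before garnish prep (must start by minute 162, minus 5-minute gap → minute 157). That means finishing by minute 157, i.e. starting by 157 − 10 = minute 147.
Sauce reduction has to be done before plating setup (must start by minute 147). That means finishing by minute 147, i.e. starting by 147 − 9 = minute 138.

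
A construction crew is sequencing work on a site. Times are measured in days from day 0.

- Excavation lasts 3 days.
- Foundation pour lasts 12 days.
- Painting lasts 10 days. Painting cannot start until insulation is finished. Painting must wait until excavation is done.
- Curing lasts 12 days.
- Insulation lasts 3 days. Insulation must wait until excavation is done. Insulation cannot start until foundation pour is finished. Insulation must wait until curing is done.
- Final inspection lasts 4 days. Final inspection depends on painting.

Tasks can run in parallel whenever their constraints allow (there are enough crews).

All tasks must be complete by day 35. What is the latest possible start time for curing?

6

Nothing follows final inspection; the deadline of day 35 is its only limit. It must start by 35 − 4 = day 31.
Painting has to be done before final inspection (must start by day 31). That means finishing by day 31, i.e. starting by 31 − 10 = day 21.
Insulation has to be done before painting (must start by day 21). That means finishing by day 21, i.e. starting by 21 − 3 = day 18.
Curing must finish before insulation (must start by day 18). With a 12-day duration, curing must start by 18 − 12 = day 6.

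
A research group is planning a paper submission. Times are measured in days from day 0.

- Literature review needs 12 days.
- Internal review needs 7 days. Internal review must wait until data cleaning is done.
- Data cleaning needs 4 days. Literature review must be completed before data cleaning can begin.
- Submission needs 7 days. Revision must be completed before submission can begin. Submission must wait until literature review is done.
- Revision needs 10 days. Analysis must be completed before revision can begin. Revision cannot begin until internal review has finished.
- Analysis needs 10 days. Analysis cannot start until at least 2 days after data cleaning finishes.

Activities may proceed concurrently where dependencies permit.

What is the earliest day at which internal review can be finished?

23

Literature review can start immediately at day 0; it finishes at day 12.
Data cleaning cannot begin until literature review (finishes day 12). It runs from day 12 to 12 + 4 = day 16.
Internal review waits on data cleaning (finishes day 16), so it starts at day 16 and finishes at 16 + 7 = day 23.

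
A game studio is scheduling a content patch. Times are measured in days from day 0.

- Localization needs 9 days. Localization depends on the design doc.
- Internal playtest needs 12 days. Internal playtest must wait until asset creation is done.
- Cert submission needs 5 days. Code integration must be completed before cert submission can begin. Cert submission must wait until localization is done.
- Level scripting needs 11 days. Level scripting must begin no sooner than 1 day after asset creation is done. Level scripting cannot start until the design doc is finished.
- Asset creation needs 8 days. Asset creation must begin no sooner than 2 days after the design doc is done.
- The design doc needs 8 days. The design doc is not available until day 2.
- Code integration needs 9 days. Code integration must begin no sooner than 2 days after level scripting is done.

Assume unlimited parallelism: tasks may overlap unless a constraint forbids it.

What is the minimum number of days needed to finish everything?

48

The design doc cannot begin until its own release at day 2. It runs from day 2 to 2 + 8 = day 10.
After the design doc (finishes day 10), localization can start at day 10 and finishes at day 19.
Asset creation waits on the design doc (finishes day 10, plus 2-day gap → day 12), so it starts at day 12 and finishes at 12 + 8 = day 20.
Internal playtest waits on asset creation (finishes day 20), so it starts at day 20 and finishes at 20 + 12 = day 32.
Level scripting needs all of asset creation (finishes day 20, plus 1-day gap → day 21); the design doc (finishes day 10). That puts its earliest start at day 21; it finishes at 21 + 11 = day 32.
After level scripting (finishes day 32, plus 2-day gap → day 34), code integration can start at day 34 and finishes at day 43.
Cert submission cannot start until code integration (finishes day 43); localization (finishes day 19). The controlling bound is day 43, so cert submission finishes at 43 + 5 = day 48.
All tasks are finished once the last one completes. Finish times: The design doc at 10, Asset creation at 20, Level scripting at 32, Code integration at 43, Internal playtest at 32, Localization at 19, Cert submission at 48. The latest is day 48.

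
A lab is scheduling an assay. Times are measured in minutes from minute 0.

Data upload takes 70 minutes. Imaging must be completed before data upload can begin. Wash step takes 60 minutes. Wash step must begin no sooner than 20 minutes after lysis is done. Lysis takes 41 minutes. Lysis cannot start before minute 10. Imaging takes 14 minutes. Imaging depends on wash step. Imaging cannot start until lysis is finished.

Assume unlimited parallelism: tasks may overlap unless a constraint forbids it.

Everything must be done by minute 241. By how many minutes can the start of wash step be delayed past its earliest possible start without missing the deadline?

After its own release at minute 10, lysis can start at minute 10 and finishes at minute 51.
Wash step waits on lysis (finishes minute 51, plus 20-minute gap → minute 71), so it starts at minute 71 and finishes at 71 + 60 = minute 131.

Working backward from the deadline:
Data upload has no dependents, so it just needs to finish by minute 241. Starting by 241 − 70 = minute 171 achieves that.
Since data upload (must start by minute 171) depends on it, imaging must finish by minute 171. Backing off its 14-minute duration gives a latest start of minute 157.
Since imaging (must start by minute 157) depends on it, wash step must finish by minute 157. Backing off its 60-minute duration gives a latest start of minute 97.
So wash step can start as early as minute 71 and as late as minute 97, giving 97 − 71 = 26 minutes of slack.

26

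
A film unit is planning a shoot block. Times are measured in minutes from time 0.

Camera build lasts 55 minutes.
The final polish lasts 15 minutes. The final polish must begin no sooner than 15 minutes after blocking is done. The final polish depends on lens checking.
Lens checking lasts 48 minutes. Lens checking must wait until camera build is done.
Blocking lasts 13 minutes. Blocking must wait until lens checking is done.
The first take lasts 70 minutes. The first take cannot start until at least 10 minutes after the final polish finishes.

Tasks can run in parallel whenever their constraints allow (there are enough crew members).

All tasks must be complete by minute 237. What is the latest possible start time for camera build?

Nothing follows the first take; the deadline of minute 237 is its only limit. It must start by 237 − 70 = minute 167.
The final polish feeds into the first take (must start by minute 167, minus 10-minute gap → minute 157); so the final polish must finish by minute 157 and therefore start by minute 142.
Blocking feeds into the final polish (must start by minute 142, minus 15-minute gap → minute 127); so blocking must finish by minute 127 and therefore start by minute 114.
Lens checking feeds blocking (must start by minute 114); the final polish (must start by minute 142). Taking the minimum, lens checking must finish by minute 114 and start by 114 − 48 = minute 66.
Camera build must finish before lens checking (must start by minute 66). With a 55-minute duration, camera build must start by 66 − 55 = minute 11.

11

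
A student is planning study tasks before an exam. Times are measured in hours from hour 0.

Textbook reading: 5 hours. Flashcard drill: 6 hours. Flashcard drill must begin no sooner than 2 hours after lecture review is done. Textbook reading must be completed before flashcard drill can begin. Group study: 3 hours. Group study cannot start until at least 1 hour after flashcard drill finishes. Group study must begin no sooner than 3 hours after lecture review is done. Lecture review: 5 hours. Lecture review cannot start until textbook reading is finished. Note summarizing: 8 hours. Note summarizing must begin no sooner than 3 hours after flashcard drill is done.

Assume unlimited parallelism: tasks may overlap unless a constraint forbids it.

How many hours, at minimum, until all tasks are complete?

29

Textbook reading can start immediately at hour 0; it finishes at hour 5.
After textbook reading (finishes hour 5), lecture review can start at hour 5 and finishes at hour 10.
Flashcard drill needs all of lecture review (finishes hour 10, plus 2-hour gap → hour 12); textbook reading (finishes hour 5). That puts its earliest start at hour 12; it finishes at 12 + 6 = hour 18.
Note summarizing waits on flashcard drill (finishes hour 18, plus 3-hour gap → hour 21), so it starts at hour 21 and finishes at 21 + 8 = hour 29.
Group study has to wait for flashcard drill (finishes hour 18, plus 1-hour gap → hour 19); lecture review (finishes hour 10, plus 3-hour gap → hour 13). The latest of these is hour 19, so group study runs hour 19 to 19 + 3 = hour 22.
All tasks are finished once the last one completes. Finish times: Textbook reading at 5, Lecture review at 10, Flashcard drill at 18, Group study at 22, Note summarizing at 29. The latest is hour 29.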